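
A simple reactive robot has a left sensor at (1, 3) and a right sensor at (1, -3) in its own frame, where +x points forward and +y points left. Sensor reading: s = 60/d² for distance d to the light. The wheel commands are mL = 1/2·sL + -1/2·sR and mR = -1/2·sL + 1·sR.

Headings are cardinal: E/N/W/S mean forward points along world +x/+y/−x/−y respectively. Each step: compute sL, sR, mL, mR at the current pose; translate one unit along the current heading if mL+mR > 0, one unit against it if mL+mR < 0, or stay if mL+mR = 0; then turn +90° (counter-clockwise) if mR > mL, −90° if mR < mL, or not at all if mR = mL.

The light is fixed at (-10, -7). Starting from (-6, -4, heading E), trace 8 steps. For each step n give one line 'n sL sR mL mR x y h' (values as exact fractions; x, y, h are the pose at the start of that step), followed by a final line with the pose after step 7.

0 60/61 12/5 -216/305 582/305 -6 -4 E
1 3 3/4 9/8 -3/4 -5 -4 N
2 12/17 60/37 -288/629 798/629 -5 -3 E
3 30/17 30/53 540/901 -285/901 -4 -3 N
4 60/113 60/53 -1800/5989 5190/5989 -4 -2 E
5 15/13 15/34 315/884 -30/221 -3 -2 N
6 12/29 60/73 -432/2117 1302/2117 -3 -1 E
7 30/37 6/17 144/629 -33/629 -2 -1 N
final -2 0 E

n=0: pose=(-6,-4,E); sL=60/61, sR=12/5; mL=-216/305, mR=582/305; mL+mR=6/5 → advance +1; mR−mL=798/305 → turn +1·90°
n=1: pose=(-5,-4,N); sL=3, sR=3/4; mL=9/8, mR=-3/4; mL+mR=3/8 → advance +1; mR−mL=-15/8 → turn -1·90°
n=2: pose=(-5,-3,E); sL=12/17, sR=60/37; mL=-288/629, mR=798/629; mL+mR=30/37 → advance +1; mR−mL=1086/629 → turn +1·90°
n=3: pose=(-4,-3,N); sL=30/17, sR=30/53; mL=540/901, mR=-285/901; mL+mR=15/53 → advance +1; mR−mL=-825/901 → turn -1·90°
n=4: pose=(-4,-2,E); sL=60/113, sR=60/53; mL=-1800/5989, mR=5190/5989; mL+mR=30/53 → advance +1; mR−mL=6990/5989 → turn +1·90°
n=5: pose=(-3,-2,N); sL=15/13, sR=15/34; mL=315/884, mR=-30/221; mL+mR=15/68 → advance +1; mR−mL=-435/884 → turn -1·90°
n=6: pose=(-3,-1,E); sL=12/29, sR=60/73; mL=-432/2117, mR=1302/2117; mL+mR=30/73 → advance +1; mR−mL=1734/2117 → turn +1·90°
n=7: pose=(-2,-1,N); sL=30/37, sR=6/17; mL=144/629, mR=-33/629; mL+mR=3/17 → advance +1; mR−mL=-177/629 → turn -1·90°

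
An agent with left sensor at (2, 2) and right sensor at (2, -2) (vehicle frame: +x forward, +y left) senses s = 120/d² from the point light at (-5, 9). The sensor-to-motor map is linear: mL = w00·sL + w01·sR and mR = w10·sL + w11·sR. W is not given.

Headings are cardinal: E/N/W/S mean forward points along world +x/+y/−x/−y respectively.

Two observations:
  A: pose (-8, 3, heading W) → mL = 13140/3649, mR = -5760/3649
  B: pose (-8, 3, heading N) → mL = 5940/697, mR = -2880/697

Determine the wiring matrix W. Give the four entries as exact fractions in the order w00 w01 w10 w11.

1/2 1 1 -1

obs A: pose=(-8,3,W) → sL=120/89, sR=120/41, mL=13140/3649, mR=-5760/3649
obs B: pose=(-8,3,N) → sL=120/41, sR=120/17, mL=5940/697, mR=-2880/697
sensor matrix S = [[120/89, 120/41], [120/41, 120/17]]; det S = 2419200/2543353
solve [mL_A; mL_B] = S·[w00; w01] and [mR_A; mR_B] = S·[w10; w11]:
  w00 = 1/2, w01 = 1, w10 = 1, w11 = -1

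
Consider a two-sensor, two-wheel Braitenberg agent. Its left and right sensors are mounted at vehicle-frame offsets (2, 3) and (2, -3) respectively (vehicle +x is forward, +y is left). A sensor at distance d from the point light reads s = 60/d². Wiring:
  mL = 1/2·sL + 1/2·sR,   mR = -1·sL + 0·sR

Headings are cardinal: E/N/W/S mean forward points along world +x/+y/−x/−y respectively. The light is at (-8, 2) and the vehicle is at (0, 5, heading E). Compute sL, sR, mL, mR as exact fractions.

left sensor world pos  = (2, 8); dL² = 136
right sensor world pos = (2, 2); dR² = 100
sL = 60/136 = 15/34
sR = 60/100 = 3/5
mL = 1/2·sL + 1/2·sR = 177/340
mR = -1·sL + 0·sR = -15/34

15/34 3/5 177/340 -15/34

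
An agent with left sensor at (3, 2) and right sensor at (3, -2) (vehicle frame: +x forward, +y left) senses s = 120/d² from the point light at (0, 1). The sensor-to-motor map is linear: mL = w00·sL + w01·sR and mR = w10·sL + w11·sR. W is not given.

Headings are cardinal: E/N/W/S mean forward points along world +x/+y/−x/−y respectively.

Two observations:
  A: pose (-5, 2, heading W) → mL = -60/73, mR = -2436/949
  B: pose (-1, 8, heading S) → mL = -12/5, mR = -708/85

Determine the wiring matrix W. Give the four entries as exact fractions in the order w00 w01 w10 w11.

0 -1/2 -1/2 -1

obs A: pose=(-5,2,W) → sL=24/13, sR=120/73, mL=-60/73, mR=-2436/949
obs B: pose=(-1,8,S) → sL=120/17, sR=24/5, mL=-12/5, mR=-708/85
sensor matrix S = [[24/13, 120/73], [120/17, 24/5]]; det S = -221184/80665
solve [mL_A; mL_B] = S·[w00; w01] and [mR_A; mR_B] = S·[w10; w11]:
  w00 = 0, w01 = -1/2, w10 = -1/2, w11 = -1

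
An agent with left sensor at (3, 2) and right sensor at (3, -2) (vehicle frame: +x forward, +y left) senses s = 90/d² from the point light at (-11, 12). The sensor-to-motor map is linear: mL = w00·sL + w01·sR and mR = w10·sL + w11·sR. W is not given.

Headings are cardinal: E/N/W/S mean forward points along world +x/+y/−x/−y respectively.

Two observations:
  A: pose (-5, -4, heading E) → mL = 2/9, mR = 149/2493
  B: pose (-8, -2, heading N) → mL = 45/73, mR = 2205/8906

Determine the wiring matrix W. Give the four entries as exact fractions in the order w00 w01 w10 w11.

0 1 -1/2 1

obs A: pose=(-5,-4,E) → sL=90/277, sR=2/9, mL=2/9, mR=149/2493
obs B: pose=(-8,-2,N) → sL=45/61, sR=45/73, mL=45/73, mR=2205/8906
sensor matrix S = [[90/277, 2/9], [45/61, 45/73]]; det S = 44840/1233481
solve [mL_A; mL_B] = S·[w00; w01] and [mR_A; mR_B] = S·[w10; w11]:
  w00 = 0, w01 = 1, w10 = -1/2, w11 = 1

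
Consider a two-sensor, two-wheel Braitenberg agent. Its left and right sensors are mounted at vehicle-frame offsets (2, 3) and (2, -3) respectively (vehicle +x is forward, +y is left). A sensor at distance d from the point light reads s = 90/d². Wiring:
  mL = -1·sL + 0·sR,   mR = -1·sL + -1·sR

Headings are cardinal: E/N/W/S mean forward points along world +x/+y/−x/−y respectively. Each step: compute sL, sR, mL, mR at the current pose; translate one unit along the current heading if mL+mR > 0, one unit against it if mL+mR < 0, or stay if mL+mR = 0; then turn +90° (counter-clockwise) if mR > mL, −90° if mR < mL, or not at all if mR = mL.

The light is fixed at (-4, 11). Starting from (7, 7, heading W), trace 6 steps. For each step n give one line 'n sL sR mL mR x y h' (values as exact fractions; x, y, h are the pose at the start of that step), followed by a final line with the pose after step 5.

0 9/13 45/41 -9/13 -954/533 7 7 W
1 18/17 90/229 -18/17 -5652/3893 8 7 N
2 9/20 9/26 -9/20 -207/260 8 6 E
3 18/49 90/113 -18/49 -6444/5537 7 6 S
4 9/13 45/41 -9/13 -954/533 7 7 W
5 18/17 90/229 -18/17 -5652/3893 8 7 N
final 8 6 E

n=0: pose=(7,7,W); sL=9/13, sR=45/41; mL=-9/13, mR=-954/533; mL+mR=-1323/533 → advance -1; mR−mL=-45/41 → turn -1·90°
n=1: pose=(8,7,N); sL=18/17, sR=90/229; mL=-18/17, mR=-5652/3893; mL+mR=-9774/3893 → advance -1; mR−mL=-90/229 → turn -1·90°
n=2: pose=(8,6,E); sL=9/20, sR=9/26; mL=-9/20, mR=-207/260; mL+mR=-81/65 → advance -1; mR−mL=-9/26 → turn -1·90°
n=3: pose=(7,6,S); sL=18/49, sR=90/113; mL=-18/49, mR=-6444/5537; mL+mR=-8478/5537 → advance -1; mR−mL=-90/113 → turn -1·90°
n=4: pose=(7,7,W); sL=9/13, sR=45/41; mL=-9/13, mR=-954/533; mL+mR=-1323/533 → advance -1; mR−mL=-45/41 → turn -1·90°
n=5: pose=(8,7,N); sL=18/17, sR=90/229; mL=-18/17, mR=-5652/3893; mL+mR=-9774/3893 → advance -1; mR−mL=-90/229 → turn -1·90°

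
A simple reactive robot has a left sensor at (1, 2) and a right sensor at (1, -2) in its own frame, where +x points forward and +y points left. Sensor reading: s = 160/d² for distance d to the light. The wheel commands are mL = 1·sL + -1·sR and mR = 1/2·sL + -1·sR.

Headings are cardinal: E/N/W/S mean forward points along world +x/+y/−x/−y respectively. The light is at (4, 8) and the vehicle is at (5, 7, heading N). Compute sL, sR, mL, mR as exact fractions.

160 160/9 1280/9 560/9

left sensor world pos  = (3, 8); dL² = 1
right sensor world pos = (7, 8); dR² = 9
sL = 160/1 = 160
sR = 160/9 = 160/9
mL = 1·sL + -1·sR = 1280/9
mR = 1/2·sL + -1·sR = 560/9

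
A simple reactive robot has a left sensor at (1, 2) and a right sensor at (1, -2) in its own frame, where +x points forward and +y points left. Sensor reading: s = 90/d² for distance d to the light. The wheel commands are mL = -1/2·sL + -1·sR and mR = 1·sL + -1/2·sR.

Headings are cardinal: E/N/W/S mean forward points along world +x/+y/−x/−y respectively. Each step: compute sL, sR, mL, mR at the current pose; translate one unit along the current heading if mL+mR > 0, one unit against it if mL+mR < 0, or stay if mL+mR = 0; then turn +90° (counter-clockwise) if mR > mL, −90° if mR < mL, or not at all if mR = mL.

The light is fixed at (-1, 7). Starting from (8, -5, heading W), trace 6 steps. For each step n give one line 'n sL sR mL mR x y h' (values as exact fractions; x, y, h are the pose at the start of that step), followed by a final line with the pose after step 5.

0 9/26 45/82 -1539/2132 153/2132 8 -5 W
1 90/313 90/233 -38655/72929 6885/72929 9 -5 S
2 45/101 9/29 -3123/5858 1701/5858 9 -4 E
3 90/149 90/221 -23355/32929 13185/32929 8 -4 N
4 9/26 45/82 -1539/2132 153/2132 8 -5 W
5 90/313 90/233 -38655/72929 6885/72929 9 -5 S
final 9 -4 E

n=0: pose=(8,-5,W); sL=9/26, sR=45/82; mL=-1539/2132, mR=153/2132; mL+mR=-693/1066 → advance -1; mR−mL=423/533 → turn +1·90°
n=1: pose=(9,-5,S); sL=90/313, sR=90/233; mL=-38655/72929, mR=6885/72929; mL+mR=-31770/72929 → advance -1; mR−mL=45540/72929 → turn +1·90°
n=2: pose=(9,-4,E); sL=45/101, sR=9/29; mL=-3123/5858, mR=1701/5858; mL+mR=-711/2929 → advance -1; mR−mL=2412/2929 → turn +1·90°
n=3: pose=(8,-4,N); sL=90/149, sR=90/221; mL=-23355/32929, mR=13185/32929; mL+mR=-10170/32929 → advance -1; mR−mL=36540/32929 → turn +1·90°
n=4: pose=(8,-5,W); sL=9/26, sR=45/82; mL=-1539/2132, mR=153/2132; mL+mR=-693/1066 → advance -1; mR−mL=423/533 → turn +1·90°
n=5: pose=(9,-5,S); sL=90/313, sR=90/233; mL=-38655/72929, mR=6885/72929; mL+mR=-31770/72929 → advance -1; mR−mL=45540/72929 → turn +1·90°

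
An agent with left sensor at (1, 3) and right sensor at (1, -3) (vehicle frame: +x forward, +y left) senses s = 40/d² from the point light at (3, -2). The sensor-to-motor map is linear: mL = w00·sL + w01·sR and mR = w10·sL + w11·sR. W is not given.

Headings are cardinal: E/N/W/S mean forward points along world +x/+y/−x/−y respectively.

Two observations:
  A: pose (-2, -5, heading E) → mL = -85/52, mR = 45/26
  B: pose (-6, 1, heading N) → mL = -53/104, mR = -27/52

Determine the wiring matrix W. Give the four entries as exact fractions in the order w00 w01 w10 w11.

-1/2 -1/2 1 -1

obs A: pose=(-2,-5,E) → sL=5/2, sR=10/13, mL=-85/52, mR=45/26
obs B: pose=(-6,1,N) → sL=1/4, sR=10/13, mL=-53/104, mR=-27/52
sensor matrix S = [[5/2, 10/13], [1/4, 10/13]]; det S = 45/26
solve [mL_A; mL_B] = S·[w00; w01] and [mR_A; mR_B] = S·[w10; w11]:
  w00 = -1/2, w01 = -1/2, w10 = 1, w11 = -1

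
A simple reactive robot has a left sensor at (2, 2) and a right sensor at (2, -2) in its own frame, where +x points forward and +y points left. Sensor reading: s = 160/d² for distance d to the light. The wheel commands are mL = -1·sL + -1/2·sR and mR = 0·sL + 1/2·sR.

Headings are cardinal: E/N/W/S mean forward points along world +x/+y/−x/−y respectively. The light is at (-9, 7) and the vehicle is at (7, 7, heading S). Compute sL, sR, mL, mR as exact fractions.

20/41 4/5 -182/205 2/5

left sensor world pos  = (9, 5); dL² = 328
right sensor world pos = (5, 5); dR² = 200
sL = 160/328 = 20/41
sR = 160/200 = 4/5
mL = -1·sL + -1/2·sR = -182/205
mR = 0·sL + 1/2·sR = 2/5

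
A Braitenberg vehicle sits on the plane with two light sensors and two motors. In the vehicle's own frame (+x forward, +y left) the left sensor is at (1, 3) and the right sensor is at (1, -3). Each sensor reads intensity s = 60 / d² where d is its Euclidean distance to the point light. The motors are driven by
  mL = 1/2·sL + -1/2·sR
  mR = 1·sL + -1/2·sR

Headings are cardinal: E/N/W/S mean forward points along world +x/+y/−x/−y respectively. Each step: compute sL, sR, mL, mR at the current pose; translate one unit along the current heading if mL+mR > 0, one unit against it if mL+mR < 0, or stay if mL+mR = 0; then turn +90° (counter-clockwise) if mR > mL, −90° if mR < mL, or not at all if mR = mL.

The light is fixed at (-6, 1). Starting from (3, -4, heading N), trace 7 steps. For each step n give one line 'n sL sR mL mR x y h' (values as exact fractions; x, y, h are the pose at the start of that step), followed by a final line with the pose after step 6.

n=0: pose=(3,-4,N); sL=15/13, sR=3/8; mL=81/208, mR=201/208; mL+mR=141/104 → advance +1; mR−mL=15/26 → turn +1·90°
n=1: pose=(3,-3,W); sL=60/113, sR=12/13; mL=-288/1469, mR=102/1469; mL+mR=-186/1469 → advance -1; mR−mL=30/113 → turn +1·90°
n=2: pose=(4,-3,S); sL=30/97, sR=30/37; mL=-900/3589, mR=-345/3589; mL+mR=-1245/3589 → advance -1; mR−mL=15/97 → turn +1·90°
n=3: pose=(4,-2,E); sL=60/121, sR=60/157; mL=1080/18997, mR=5790/18997; mL+mR=6870/18997 → advance +1; mR−mL=30/121 → turn +1·90°
n=4: pose=(5,-2,N); sL=15/17, sR=3/10; mL=99/340, mR=249/340; mL+mR=87/85 → advance +1; mR−mL=15/34 → turn +1·90°
n=5: pose=(5,-1,W); sL=12/25, sR=60/101; mL=-144/2525, mR=462/2525; mL+mR=318/2525 → advance +1; mR−mL=6/25 → turn +1·90°
n=6: pose=(4,-1,S); sL=30/89, sR=30/29; mL=-900/2581, mR=-465/2581; mL+mR=-1365/2581 → advance -1; mR−mL=15/89 → turn +1·90°

0 15/13 3/8 81/208 201/208 3 -4 N
1 60/113 12/13 -288/1469 102/1469 3 -3 W
2 30/97 30/37 -900/3589 -345/3589 4 -3 S
3 60/121 60/157 1080/18997 5790/18997 4 -2 E
4 15/17 3/10 99/340 249/340 5 -2 N
5 12/25 60/101 -144/2525 462/2525 5 -1 W
6 30/89 30/29 -900/2581 -465/2581 4 -1 S
final 4 0 E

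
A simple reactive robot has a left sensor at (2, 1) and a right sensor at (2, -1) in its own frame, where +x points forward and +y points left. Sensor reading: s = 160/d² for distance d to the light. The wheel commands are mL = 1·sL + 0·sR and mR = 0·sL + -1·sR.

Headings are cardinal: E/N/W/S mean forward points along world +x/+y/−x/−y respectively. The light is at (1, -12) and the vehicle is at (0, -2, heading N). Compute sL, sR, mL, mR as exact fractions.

left sensor world pos  = (-1, 0); dL² = 148
right sensor world pos = (1, 0); dR² = 144
sL = 160/148 = 40/37
sR = 160/144 = 10/9
mL = 1·sL + 0·sR = 40/37
mR = 0·sL + -1·sR = -10/9

40/37 10/9 40/37 -10/9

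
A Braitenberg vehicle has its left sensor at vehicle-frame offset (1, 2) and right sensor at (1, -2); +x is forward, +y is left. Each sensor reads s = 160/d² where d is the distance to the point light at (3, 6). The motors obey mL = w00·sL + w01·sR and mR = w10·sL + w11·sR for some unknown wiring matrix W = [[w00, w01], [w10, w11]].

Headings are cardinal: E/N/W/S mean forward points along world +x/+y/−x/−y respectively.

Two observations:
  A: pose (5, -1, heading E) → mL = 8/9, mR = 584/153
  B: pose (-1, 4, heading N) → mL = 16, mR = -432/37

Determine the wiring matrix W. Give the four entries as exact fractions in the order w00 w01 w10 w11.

0 1/2 1 -1/2

obs A: pose=(5,-1,E) → sL=80/17, sR=16/9, mL=8/9, mR=584/153
obs B: pose=(-1,4,N) → sL=160/37, sR=32, mL=16, mR=-432/37
sensor matrix S = [[80/17, 16/9], [160/37, 32]]; det S = 808960/5661
solve [mL_A; mL_B] = S·[w00; w01] and [mR_A; mR_B] = S·[w10; w11]:
  w00 = 0, w01 = 1/2, w10 = 1, w11 = -1/2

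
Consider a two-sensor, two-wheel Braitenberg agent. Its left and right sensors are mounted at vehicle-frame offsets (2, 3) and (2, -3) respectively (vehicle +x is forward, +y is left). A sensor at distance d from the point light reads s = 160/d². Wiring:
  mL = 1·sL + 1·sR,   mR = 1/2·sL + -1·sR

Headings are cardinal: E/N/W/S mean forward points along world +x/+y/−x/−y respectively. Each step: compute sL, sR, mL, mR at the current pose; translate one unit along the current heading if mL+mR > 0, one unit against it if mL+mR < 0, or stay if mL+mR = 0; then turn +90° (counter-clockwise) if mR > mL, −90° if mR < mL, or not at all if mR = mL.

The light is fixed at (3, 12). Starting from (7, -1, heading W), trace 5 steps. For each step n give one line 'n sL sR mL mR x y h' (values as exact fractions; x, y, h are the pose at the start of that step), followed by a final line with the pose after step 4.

0 8/13 20/13 28/13 -16/13 7 -1 W
1 160/121 160/157 44480/18997 -6800/18997 6 -1 N
2 80/53 16/25 2848/1325 152/1325 6 0 E
3 32/49 160/197 14144/9653 -4688/9653 7 0 S
4 8/13 20/13 28/13 -16/13 7 -1 W
final 6 -1 N

n=0: pose=(7,-1,W); sL=8/13, sR=20/13; mL=28/13, mR=-16/13; mL+mR=12/13 → advance +1; mR−mL=-44/13 → turn -1·90°
n=1: pose=(6,-1,N); sL=160/121, sR=160/157; mL=44480/18997, mR=-6800/18997; mL+mR=240/121 → advance +1; mR−mL=-51280/18997 → turn -1·90°
n=2: pose=(6,0,E); sL=80/53, sR=16/25; mL=2848/1325, mR=152/1325; mL+mR=120/53 → advance +1; mR−mL=-2696/1325 → turn -1·90°
n=3: pose=(7,0,S); sL=32/49, sR=160/197; mL=14144/9653, mR=-4688/9653; mL+mR=48/49 → advance +1; mR−mL=-18832/9653 → turn -1·90°
n=4: pose=(7,-1,W); sL=8/13, sR=20/13; mL=28/13, mR=-16/13; mL+mR=12/13 → advance +1; mR−mL=-44/13 → turn -1·90°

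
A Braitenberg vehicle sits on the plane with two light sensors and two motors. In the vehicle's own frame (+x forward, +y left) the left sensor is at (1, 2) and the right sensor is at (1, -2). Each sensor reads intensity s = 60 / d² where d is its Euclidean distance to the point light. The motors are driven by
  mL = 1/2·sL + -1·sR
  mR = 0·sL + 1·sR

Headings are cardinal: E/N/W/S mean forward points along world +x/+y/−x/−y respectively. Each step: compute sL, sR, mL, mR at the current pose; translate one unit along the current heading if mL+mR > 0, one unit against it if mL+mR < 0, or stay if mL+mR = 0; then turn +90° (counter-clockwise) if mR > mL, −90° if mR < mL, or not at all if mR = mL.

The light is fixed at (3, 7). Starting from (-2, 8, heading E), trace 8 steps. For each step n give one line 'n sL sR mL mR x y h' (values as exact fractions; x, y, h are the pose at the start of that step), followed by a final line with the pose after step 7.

n=0: pose=(-2,8,E); sL=12/5, sR=60/17; mL=-198/85, mR=60/17; mL+mR=6/5 → advance +1; mR−mL=498/85 → turn +1·90°
n=1: pose=(-1,8,N); sL=3/2, sR=15/2; mL=-27/4, mR=15/2; mL+mR=3/4 → advance +1; mR−mL=57/4 → turn +1·90°
n=2: pose=(-1,9,W); sL=12/5, sR=60/41; mL=-54/205, mR=60/41; mL+mR=6/5 → advance +1; mR−mL=354/205 → turn +1·90°
n=3: pose=(-2,9,S); sL=6, sR=6/5; mL=9/5, mR=6/5; mL+mR=3 → advance +1; mR−mL=-3/5 → turn -1·90°
n=4: pose=(-2,8,W); sL=60/37, sR=4/3; mL=-58/111, mR=4/3; mL+mR=30/37 → advance +1; mR−mL=206/111 → turn +1·90°
n=5: pose=(-3,8,S); sL=15/4, sR=15/16; mL=15/16, mR=15/16; mL+mR=15/8 → advance +1; mR−mL=0 → turn +0·90°
n=6: pose=(-3,7,S); sL=60/17, sR=12/13; mL=186/221, mR=12/13; mL+mR=30/17 → advance +1; mR−mL=18/221 → turn +1·90°
n=7: pose=(-3,6,E); sL=30/13, sR=30/17; mL=-135/221, mR=30/17; mL+mR=15/13 → advance +1; mR−mL=525/221 → turn +1·90°

0 12/5 60/17 -198/85 60/17 -2 8 E
1 3/2 15/2 -27/4 15/2 -1 8 N
2 12/5 60/41 -54/205 60/41 -1 9 W
3 6 6/5 9/5 6/5 -2 9 S
4 60/37 4/3 -58/111 4/3 -2 8 W
5 15/4 15/16 15/16 15/16 -3 8 S
6 60/17 12/13 186/221 12/13 -3 7 S
7 30/13 30/17 -135/221 30/17 -3 6 E
final -2 6 N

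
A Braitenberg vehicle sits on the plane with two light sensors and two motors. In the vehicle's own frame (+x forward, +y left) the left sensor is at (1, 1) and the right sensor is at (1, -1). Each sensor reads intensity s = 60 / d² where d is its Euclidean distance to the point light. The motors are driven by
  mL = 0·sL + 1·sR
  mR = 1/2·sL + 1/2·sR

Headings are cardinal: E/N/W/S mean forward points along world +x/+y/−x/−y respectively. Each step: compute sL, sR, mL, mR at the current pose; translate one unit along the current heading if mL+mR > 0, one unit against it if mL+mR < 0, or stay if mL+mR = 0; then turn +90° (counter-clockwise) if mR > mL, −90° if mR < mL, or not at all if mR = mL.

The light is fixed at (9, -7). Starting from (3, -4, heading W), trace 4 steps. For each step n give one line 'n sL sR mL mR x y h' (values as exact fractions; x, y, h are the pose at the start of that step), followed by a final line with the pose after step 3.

n=0: pose=(3,-4,W); sL=60/53, sR=12/13; mL=12/13, mR=708/689; mL+mR=1344/689 → advance +1; mR−mL=72/689 → turn +1·90°
n=1: pose=(2,-4,S); sL=3/2, sR=15/17; mL=15/17, mR=81/68; mL+mR=141/68 → advance +1; mR−mL=21/68 → turn +1·90°
n=2: pose=(2,-5,E); sL=4/3, sR=60/37; mL=60/37, mR=164/111; mL+mR=344/111 → advance +1; mR−mL=-16/111 → turn -1·90°
n=3: pose=(3,-5,S); sL=30/13, sR=6/5; mL=6/5, mR=114/65; mL+mR=192/65 → advance +1; mR−mL=36/65 → turn +1·90°

0 60/53 12/13 12/13 708/689 3 -4 W
1 3/2 15/17 15/17 81/68 2 -4 S
2 4/3 60/37 60/37 164/111 2 -5 E
3 30/13 6/5 6/5 114/65 3 -5 S
final 3 -6 E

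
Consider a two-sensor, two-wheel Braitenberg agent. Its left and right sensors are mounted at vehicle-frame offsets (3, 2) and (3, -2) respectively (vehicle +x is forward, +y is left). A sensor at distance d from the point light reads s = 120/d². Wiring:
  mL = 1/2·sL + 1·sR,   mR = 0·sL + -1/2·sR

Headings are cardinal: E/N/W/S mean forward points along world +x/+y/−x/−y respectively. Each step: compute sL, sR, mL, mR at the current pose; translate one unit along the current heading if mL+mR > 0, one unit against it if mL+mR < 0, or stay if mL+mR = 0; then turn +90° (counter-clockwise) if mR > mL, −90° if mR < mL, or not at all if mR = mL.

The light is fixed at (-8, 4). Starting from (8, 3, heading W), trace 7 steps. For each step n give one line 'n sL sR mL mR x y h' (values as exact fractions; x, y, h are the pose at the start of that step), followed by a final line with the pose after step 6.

0 60/89 12/17 1578/1513 -6/17 8 3 W
1 120/173 120/293 38340/50689 -60/293 7 3 N
2 15/41 15/41 45/82 -15/82 7 4 E
3 40/111 24/41 3484/4551 -12/41 8 4 S
4 60/89 12/17 1578/1513 -6/17 8 3 W
5 120/173 120/293 38340/50689 -60/293 7 3 N
6 15/41 15/41 45/82 -15/82 7 4 E
final 8 4 S

n=0: pose=(8,3,W); sL=60/89, sR=12/17; mL=1578/1513, mR=-6/17; mL+mR=1044/1513 → advance +1; mR−mL=-2112/1513 → turn -1·90°
n=1: pose=(7,3,N); sL=120/173, sR=120/293; mL=38340/50689, mR=-60/293; mL+mR=27960/50689 → advance +1; mR−mL=-48720/50689 → turn -1·90°
n=2: pose=(7,4,E); sL=15/41, sR=15/41; mL=45/82, mR=-15/82; mL+mR=15/41 → advance +1; mR−mL=-30/41 → turn -1·90°
n=3: pose=(8,4,S); sL=40/111, sR=24/41; mL=3484/4551, mR=-12/41; mL+mR=2152/4551 → advance +1; mR−mL=-4816/4551 → turn -1·90°
n=4: pose=(8,3,W); sL=60/89, sR=12/17; mL=1578/1513, mR=-6/17; mL+mR=1044/1513 → advance +1; mR−mL=-2112/1513 → turn -1·90°
n=5: pose=(7,3,N); sL=120/173, sR=120/293; mL=38340/50689, mR=-60/293; mL+mR=27960/50689 → advance +1; mR−mL=-48720/50689 → turn -1·90°
n=6: pose=(7,4,E); sL=15/41, sR=15/41; mL=45/82, mR=-15/82; mL+mR=15/41 → advance +1; mR−mL=-30/41 → turn -1·90°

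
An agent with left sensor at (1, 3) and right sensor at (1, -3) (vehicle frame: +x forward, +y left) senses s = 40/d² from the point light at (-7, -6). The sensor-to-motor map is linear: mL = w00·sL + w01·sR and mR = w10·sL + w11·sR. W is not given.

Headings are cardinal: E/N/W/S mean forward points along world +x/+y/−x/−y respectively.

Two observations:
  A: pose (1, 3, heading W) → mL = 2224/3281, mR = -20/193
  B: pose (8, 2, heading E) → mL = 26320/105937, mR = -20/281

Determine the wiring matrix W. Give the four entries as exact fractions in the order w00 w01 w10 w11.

1 1 0 -1/2

obs A: pose=(1,3,W) → sL=8/17, sR=40/193, mL=2224/3281, mR=-20/193
obs B: pose=(8,2,E) → sL=40/377, sR=40/281, mL=26320/105937, mR=-20/281
sensor matrix S = [[8/17, 40/193], [40/377, 40/281]]; det S = 15640320/347579297
solve [mL_A; mL_B] = S·[w00; w01] and [mR_A; mR_B] = S·[w10; w11]:
  w00 = 1, w01 = 1, w10 = 0, w11 = -1/2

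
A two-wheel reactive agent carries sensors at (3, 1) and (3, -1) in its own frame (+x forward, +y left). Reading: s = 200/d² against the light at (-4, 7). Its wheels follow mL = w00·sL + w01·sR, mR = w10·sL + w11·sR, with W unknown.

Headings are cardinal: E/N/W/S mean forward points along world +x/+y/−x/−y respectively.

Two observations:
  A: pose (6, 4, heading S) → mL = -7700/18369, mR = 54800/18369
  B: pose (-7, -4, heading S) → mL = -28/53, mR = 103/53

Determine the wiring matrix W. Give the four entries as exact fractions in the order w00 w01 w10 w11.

obs A: pose=(6,4,S) → sL=200/157, sR=200/117, mL=-7700/18369, mR=54800/18369
obs B: pose=(-7,-4,S) → sL=1, sR=50/53, mL=-28/53, mR=103/53
sensor matrix S = [[200/157, 200/117], [1, 50/53]]; det S = -494200/973557
solve [mL_A; mL_B] = S·[w00; w01] and [mR_A; mR_B] = S·[w10; w11]:
  w00 = -1, w01 = 1/2, w10 = 1, w11 = 1

-1 1/2 1 1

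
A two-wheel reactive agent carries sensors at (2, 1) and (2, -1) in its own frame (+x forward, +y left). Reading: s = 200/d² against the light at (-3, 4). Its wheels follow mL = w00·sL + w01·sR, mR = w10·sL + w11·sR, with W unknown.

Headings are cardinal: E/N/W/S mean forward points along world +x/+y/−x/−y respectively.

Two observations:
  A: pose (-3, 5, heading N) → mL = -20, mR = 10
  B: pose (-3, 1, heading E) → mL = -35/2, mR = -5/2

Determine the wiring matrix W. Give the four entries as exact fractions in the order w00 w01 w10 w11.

obs A: pose=(-3,5,N) → sL=20, sR=20, mL=-20, mR=10
obs B: pose=(-3,1,E) → sL=25, sR=10, mL=-35/2, mR=-5/2
sensor matrix S = [[20, 20], [25, 10]]; det S = -300
solve [mL_A; mL_B] = S·[w00; w01] and [mR_A; mR_B] = S·[w10; w11]:
  w00 = -1/2, w01 = -1/2, w10 = -1/2, w11 = 1

-1/2 -1/2 -1/2 1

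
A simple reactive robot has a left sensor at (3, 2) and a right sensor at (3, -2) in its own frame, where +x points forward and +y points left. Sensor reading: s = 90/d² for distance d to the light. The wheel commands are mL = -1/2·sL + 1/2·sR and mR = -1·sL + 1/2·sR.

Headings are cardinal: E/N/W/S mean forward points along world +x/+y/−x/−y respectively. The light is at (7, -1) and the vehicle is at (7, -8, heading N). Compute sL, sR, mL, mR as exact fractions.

left sensor world pos  = (5, -5); dL² = 20
right sensor world pos = (9, -5); dR² = 20
sL = 90/20 = 9/2
sR = 90/20 = 9/2
mL = -1/2·sL + 1/2·sR = 0
mR = -1·sL + 1/2·sR = -9/4

9/2 9/2 0 -9/4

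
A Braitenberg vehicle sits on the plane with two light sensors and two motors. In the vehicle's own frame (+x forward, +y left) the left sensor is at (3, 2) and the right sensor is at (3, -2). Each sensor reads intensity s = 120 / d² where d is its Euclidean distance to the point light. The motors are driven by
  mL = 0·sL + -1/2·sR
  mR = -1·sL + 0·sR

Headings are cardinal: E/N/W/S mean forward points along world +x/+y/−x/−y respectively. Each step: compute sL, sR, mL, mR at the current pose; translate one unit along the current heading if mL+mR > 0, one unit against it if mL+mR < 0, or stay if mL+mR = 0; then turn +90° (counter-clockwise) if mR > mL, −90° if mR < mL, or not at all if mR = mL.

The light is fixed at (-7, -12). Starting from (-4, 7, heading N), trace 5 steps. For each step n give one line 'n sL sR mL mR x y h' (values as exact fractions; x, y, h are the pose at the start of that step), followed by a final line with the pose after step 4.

0 24/97 120/509 -60/509 -24/97 -4 7 N
1 30/109 30/73 -15/73 -30/109 -4 6 E
2 120/241 8/15 -4/15 -120/241 -5 6 S
3 12/29 60/221 -30/221 -12/29 -5 7 W
4 24/97 120/509 -60/509 -24/97 -4 7 N
final -4 6 E

n=0: pose=(-4,7,N); sL=24/97, sR=120/509; mL=-60/509, mR=-24/97; mL+mR=-18036/49373 → advance -1; mR−mL=-6396/49373 → turn -1·90°
n=1: pose=(-4,6,E); sL=30/109, sR=30/73; mL=-15/73, mR=-30/109; mL+mR=-3825/7957 → advance -1; mR−mL=-555/7957 → turn -1·90°
n=2: pose=(-5,6,S); sL=120/241, sR=8/15; mL=-4/15, mR=-120/241; mL+mR=-2764/3615 → advance -1; mR−mL=-836/3615 → turn -1·90°
n=3: pose=(-5,7,W); sL=12/29, sR=60/221; mL=-30/221, mR=-12/29; mL+mR=-3522/6409 → advance -1; mR−mL=-1782/6409 → turn -1·90°
n=4: pose=(-4,7,N); sL=24/97, sR=120/509; mL=-60/509, mR=-24/97; mL+mR=-18036/49373 → advance -1; mR−mL=-6396/49373 → turn -1·90°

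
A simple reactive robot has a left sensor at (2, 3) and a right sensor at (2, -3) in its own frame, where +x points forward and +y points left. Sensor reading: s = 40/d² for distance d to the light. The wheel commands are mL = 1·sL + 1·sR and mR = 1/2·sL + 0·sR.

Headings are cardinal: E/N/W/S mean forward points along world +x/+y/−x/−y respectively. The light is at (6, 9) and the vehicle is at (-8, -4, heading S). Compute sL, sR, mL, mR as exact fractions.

left sensor world pos  = (-5, -6); dL² = 346
right sensor world pos = (-11, -6); dR² = 514
sL = 40/346 = 20/173
sR = 40/514 = 20/257
mL = 1·sL + 1·sR = 8600/44461
mR = 1/2·sL + 0·sR = 10/173

20/173 20/257 8600/44461 10/173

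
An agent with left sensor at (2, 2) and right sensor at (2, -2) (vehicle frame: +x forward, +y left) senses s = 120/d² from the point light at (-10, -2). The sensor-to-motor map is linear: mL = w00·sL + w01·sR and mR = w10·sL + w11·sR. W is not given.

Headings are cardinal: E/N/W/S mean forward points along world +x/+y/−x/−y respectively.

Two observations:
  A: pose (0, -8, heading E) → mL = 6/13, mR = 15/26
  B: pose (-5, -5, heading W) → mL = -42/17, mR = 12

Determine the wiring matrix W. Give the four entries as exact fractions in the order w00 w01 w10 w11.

1 -1/2 0 1

obs A: pose=(0,-8,E) → sL=3/4, sR=15/26, mL=6/13, mR=15/26
obs B: pose=(-5,-5,W) → sL=60/17, sR=12, mL=-42/17, mR=12
sensor matrix S = [[3/4, 15/26], [60/17, 12]]; det S = 1539/221
solve [mL_A; mL_B] = S·[w00; w01] and [mR_A; mR_B] = S·[w10; w11]:
  w00 = 1, w01 = -1/2, w10 = 0, w11 = 1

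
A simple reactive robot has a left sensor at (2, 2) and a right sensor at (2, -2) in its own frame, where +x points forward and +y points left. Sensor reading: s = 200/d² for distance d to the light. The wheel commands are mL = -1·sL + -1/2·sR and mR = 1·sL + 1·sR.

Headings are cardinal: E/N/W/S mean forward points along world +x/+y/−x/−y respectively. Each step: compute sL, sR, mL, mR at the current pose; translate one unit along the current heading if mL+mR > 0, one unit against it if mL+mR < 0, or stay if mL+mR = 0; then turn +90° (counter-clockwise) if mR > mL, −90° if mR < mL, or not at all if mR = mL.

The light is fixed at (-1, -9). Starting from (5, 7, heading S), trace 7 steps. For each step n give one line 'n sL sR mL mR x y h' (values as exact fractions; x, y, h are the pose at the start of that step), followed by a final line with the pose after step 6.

n=0: pose=(5,7,S); sL=10/13, sR=50/53; mL=-855/689, mR=1180/689; mL+mR=25/53 → advance +1; mR−mL=2035/689 → turn +1·90°
n=1: pose=(5,6,E); sL=200/353, sR=200/233; mL=-81900/82249, mR=117200/82249; mL+mR=100/233 → advance +1; mR−mL=199100/82249 → turn +1·90°
n=2: pose=(6,6,N); sL=100/157, sR=20/37; mL=-5270/5809, mR=6840/5809; mL+mR=10/37 → advance +1; mR−mL=12110/5809 → turn +1·90°
n=3: pose=(6,7,W); sL=200/221, sR=200/349; mL=-91900/77129, mR=114000/77129; mL+mR=100/349 → advance +1; mR−mL=205900/77129 → turn +1·90°
n=4: pose=(5,7,S); sL=10/13, sR=50/53; mL=-855/689, mR=1180/689; mL+mR=25/53 → advance +1; mR−mL=2035/689 → turn +1·90°
n=5: pose=(5,6,E); sL=200/353, sR=200/233; mL=-81900/82249, mR=117200/82249; mL+mR=100/233 → advance +1; mR−mL=199100/82249 → turn +1·90°
n=6: pose=(6,6,N); sL=100/157, sR=20/37; mL=-5270/5809, mR=6840/5809; mL+mR=10/37 → advance +1; mR−mL=12110/5809 → turn +1·90°

0 10/13 50/53 -855/689 1180/689 5 7 S
1 200/353 200/233 -81900/82249 117200/82249 5 6 E
2 100/157 20/37 -5270/5809 6840/5809 6 6 N
3 200/221 200/349 -91900/77129 114000/77129 6 7 W
4 10/13 50/53 -855/689 1180/689 5 7 S
5 200/353 200/233 -81900/82249 117200/82249 5 6 E
6 100/157 20/37 -5270/5809 6840/5809 6 6 N
final 6 7 W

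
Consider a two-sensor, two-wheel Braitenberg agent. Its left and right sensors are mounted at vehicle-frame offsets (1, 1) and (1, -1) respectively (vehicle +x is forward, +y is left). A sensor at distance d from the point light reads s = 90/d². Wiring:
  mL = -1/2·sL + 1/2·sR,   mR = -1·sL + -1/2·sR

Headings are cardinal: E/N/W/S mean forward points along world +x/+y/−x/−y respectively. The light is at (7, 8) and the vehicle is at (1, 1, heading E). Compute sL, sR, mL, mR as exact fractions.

90/61 90/89 -1260/5429 -10755/5429

left sensor world pos  = (2, 2); dL² = 61
right sensor world pos = (2, 0); dR² = 89
sL = 90/61 = 90/61
sR = 90/89 = 90/89
mL = -1/2·sL + 1/2·sR = -1260/5429
mR = -1·sL + -1/2·sR = -10755/5429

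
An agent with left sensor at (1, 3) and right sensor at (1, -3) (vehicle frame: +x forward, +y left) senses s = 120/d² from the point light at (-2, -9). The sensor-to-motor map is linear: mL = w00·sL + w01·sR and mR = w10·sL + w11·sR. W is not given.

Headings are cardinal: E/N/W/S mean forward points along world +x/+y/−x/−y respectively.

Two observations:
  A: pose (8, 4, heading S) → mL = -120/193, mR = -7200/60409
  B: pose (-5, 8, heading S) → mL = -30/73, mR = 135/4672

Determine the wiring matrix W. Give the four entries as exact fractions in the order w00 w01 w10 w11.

obs A: pose=(8,4,S) → sL=120/313, sR=120/193, mL=-120/193, mR=-7200/60409
obs B: pose=(-5,8,S) → sL=15/32, sR=30/73, mL=-30/73, mR=135/4672
sensor matrix S = [[120/313, 120/193], [15/32, 30/73]]; det S = -2361825/17639428
solve [mL_A; mL_B] = S·[w00; w01] and [mR_A; mR_B] = S·[w10; w11]:
  w00 = 0, w01 = -1, w10 = 1/2, w11 = -1/2

0 -1 1/2 -1/2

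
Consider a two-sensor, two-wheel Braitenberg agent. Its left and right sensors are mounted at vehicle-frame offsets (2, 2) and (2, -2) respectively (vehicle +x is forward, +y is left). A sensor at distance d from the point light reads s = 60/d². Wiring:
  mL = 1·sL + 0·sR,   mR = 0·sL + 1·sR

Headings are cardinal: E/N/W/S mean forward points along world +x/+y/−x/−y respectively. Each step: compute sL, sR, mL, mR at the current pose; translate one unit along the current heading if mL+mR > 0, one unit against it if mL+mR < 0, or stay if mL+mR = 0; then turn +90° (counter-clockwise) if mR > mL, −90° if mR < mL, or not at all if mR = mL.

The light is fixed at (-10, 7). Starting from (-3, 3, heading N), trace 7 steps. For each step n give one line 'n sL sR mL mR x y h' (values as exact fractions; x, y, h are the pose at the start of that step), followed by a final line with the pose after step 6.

0 60/29 12/17 60/29 12/17 -3 3 N
1 30/41 30/53 30/41 30/53 -3 4 E
2 12/25 60/61 12/25 60/61 -2 4 S
3 15/26 15/34 15/26 15/34 -2 3 E
4 60/157 12/17 60/157 12/17 -1 3 S
5 6/13 6/17 6/13 6/17 -1 2 E
6 60/193 60/113 60/193 60/113 0 2 S
final 0 1 E

n=0: pose=(-3,3,N); sL=60/29, sR=12/17; mL=60/29, mR=12/17; mL+mR=1368/493 → advance +1; mR−mL=-672/493 → turn -1·90°
n=1: pose=(-3,4,E); sL=30/41, sR=30/53; mL=30/41, mR=30/53; mL+mR=2820/2173 → advance +1; mR−mL=-360/2173 → turn -1·90°
n=2: pose=(-2,4,S); sL=12/25, sR=60/61; mL=12/25, mR=60/61; mL+mR=2232/1525 → advance +1; mR−mL=768/1525 → turn +1·90°
n=3: pose=(-2,3,E); sL=15/26, sR=15/34; mL=15/26, mR=15/34; mL+mR=225/221 → advance +1; mR−mL=-30/221 → turn -1·90°
n=4: pose=(-1,3,S); sL=60/157, sR=12/17; mL=60/157, mR=12/17; mL+mR=2904/2669 → advance +1; mR−mL=864/2669 → turn +1·90°
n=5: pose=(-1,2,E); sL=6/13, sR=6/17; mL=6/13, mR=6/17; mL+mR=180/221 → advance +1; mR−mL=-24/221 → turn -1·90°
n=6: pose=(0,2,S); sL=60/193, sR=60/113; mL=60/193, mR=60/113; mL+mR=18360/21809 → advance +1; mR−mL=4800/21809 → turn +1·90°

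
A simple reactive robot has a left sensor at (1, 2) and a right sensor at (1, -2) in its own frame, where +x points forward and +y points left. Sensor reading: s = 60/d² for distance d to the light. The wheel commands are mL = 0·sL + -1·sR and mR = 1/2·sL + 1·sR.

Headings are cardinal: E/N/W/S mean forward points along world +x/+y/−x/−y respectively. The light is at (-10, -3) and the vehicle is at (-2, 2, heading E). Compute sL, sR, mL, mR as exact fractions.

6/13 2/3 -2/3 35/39

left sensor world pos  = (-1, 4); dL² = 130
right sensor world pos = (-1, 0); dR² = 90
sL = 60/130 = 6/13
sR = 60/90 = 2/3
mL = 0·sL + -1·sR = -2/3
mR = 1/2·sL + 1·sR = 35/39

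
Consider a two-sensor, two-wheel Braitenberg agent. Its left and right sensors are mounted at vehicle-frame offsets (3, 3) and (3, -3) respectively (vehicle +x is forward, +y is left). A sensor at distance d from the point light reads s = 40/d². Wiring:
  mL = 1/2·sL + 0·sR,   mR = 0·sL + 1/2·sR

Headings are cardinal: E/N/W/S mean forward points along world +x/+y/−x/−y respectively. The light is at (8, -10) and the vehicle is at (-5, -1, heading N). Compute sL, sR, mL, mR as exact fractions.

left sensor world pos  = (-8, 2); dL² = 400
right sensor world pos = (-2, 2); dR² = 244
sL = 40/400 = 1/10
sR = 40/244 = 10/61
mL = 1/2·sL + 0·sR = 1/20
mR = 0·sL + 1/2·sR = 5/61

1/10 10/61 1/20 5/61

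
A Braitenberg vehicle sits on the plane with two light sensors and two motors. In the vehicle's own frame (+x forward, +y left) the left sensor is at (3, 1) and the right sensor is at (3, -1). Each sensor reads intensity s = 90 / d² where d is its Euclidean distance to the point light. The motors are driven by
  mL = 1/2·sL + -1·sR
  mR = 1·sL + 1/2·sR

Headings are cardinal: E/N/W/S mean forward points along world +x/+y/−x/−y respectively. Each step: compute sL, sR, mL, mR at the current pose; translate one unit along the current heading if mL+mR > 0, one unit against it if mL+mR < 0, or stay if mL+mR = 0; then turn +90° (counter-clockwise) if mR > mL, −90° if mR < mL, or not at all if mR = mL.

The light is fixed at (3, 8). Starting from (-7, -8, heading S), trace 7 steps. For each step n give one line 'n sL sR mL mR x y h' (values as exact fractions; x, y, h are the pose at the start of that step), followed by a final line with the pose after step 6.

0 45/221 45/241 -9045/106522 31635/106522 -7 -8 S
1 18/61 90/373 -2133/22753 9459/22753 -7 -9 E
2 45/148 9/26 -747/3848 459/962 -6 -9 N
3 90/433 10/41 -2485/17753 5855/17753 -6 -8 W
4 45/221 45/241 -9045/106522 31635/106522 -7 -8 S
5 18/61 90/373 -2133/22753 9459/22753 -7 -9 E
6 45/148 9/26 -747/3848 459/962 -6 -9 N
final -6 -8 W

n=0: pose=(-7,-8,S); sL=45/221, sR=45/241; mL=-9045/106522, mR=31635/106522; mL+mR=11295/53261 → advance +1; mR−mL=20340/53261 → turn +1·90°
n=1: pose=(-7,-9,E); sL=18/61, sR=90/373; mL=-2133/22753, mR=9459/22753; mL+mR=7326/22753 → advance +1; mR−mL=11592/22753 → turn +1·90°
n=2: pose=(-6,-9,N); sL=45/148, sR=9/26; mL=-747/3848, mR=459/962; mL+mR=1089/3848 → advance +1; mR−mL=2583/3848 → turn +1·90°
n=3: pose=(-6,-8,W); sL=90/433, sR=10/41; mL=-2485/17753, mR=5855/17753; mL+mR=3370/17753 → advance +1; mR−mL=8340/17753 → turn +1·90°
n=4: pose=(-7,-8,S); sL=45/221, sR=45/241; mL=-9045/106522, mR=31635/106522; mL+mR=11295/53261 → advance +1; mR−mL=20340/53261 → turn +1·90°
n=5: pose=(-7,-9,E); sL=18/61, sR=90/373; mL=-2133/22753, mR=9459/22753; mL+mR=7326/22753 → advance +1; mR−mL=11592/22753 → turn +1·90°
n=6: pose=(-6,-9,N); sL=45/148, sR=9/26; mL=-747/3848, mR=459/962; mL+mR=1089/3848 → advance +1; mR−mL=2583/3848 → turn +1·90°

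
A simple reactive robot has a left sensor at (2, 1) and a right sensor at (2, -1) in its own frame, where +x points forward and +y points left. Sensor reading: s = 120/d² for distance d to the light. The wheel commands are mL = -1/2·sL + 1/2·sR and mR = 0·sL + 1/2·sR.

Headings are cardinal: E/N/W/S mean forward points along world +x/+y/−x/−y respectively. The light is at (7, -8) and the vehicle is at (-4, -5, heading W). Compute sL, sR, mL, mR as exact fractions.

left sensor world pos  = (-6, -6); dL² = 173
right sensor world pos = (-6, -4); dR² = 185
sL = 120/173 = 120/173
sR = 120/185 = 24/37
mL = -1/2·sL + 1/2·sR = -144/6401
mR = 0·sL + 1/2·sR = 12/37

120/173 24/37 -144/6401 12/37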